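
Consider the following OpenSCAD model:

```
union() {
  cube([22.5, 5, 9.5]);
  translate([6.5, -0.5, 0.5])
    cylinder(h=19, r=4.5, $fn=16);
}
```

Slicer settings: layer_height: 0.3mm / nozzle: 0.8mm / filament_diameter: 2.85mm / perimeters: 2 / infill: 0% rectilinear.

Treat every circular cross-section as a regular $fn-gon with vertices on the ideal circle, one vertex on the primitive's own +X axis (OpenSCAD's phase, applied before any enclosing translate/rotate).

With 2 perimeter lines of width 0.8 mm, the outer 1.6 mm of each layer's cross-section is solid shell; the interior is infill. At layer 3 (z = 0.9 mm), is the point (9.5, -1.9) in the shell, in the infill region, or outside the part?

shell

At z = 0.9 mm: the cube is present — its section is the full 22.5×5 rectangle; the r=4.5 cylinder at (6.5, -0.5) gives a regular 16-gon of circumradius 4.5 (constant along its height); Merging all regions: the regions partially overlap (shared area 26.55 mm²), so overlapping operands fuse into one piece — 1 connected region. Overall, the cross-section is a single solid region. The nearest boundary edge runs (10.66, -2.22)→(9.68, -3.68); distance from the point to it = 1.14 mm. The point is inside the cross-section, 1.14 mm from the nearest boundary — within the 1.6 mm shell band (2 × 0.8).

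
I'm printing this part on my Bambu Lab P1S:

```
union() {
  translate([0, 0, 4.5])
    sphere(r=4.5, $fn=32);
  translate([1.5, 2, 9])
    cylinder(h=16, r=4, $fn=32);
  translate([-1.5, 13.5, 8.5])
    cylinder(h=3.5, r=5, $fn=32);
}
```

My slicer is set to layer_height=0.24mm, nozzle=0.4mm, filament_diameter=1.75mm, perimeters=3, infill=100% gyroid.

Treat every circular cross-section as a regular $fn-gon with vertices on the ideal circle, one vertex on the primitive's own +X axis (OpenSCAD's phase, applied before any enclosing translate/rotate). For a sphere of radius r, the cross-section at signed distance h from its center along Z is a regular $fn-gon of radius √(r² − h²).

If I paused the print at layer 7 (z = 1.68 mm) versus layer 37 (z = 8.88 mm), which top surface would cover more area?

layer 37 (z = 8.88 mm)

Layer 7 (z = 1.68): the r=4.5 sphere slices to a regular 32-gon of circumradius 3.507 (√(r²−h²) with h=2.82 from center) (area = (32/2)·3.507²·sin(360°/32) = 38.39 mm²); the cylinder at (1.5, 2) does not reach this height (z outside [9, 25]); the cylinder at (-1.5, 13.5) is not intersected at this z (z outside [8.5, 12]); Merging all regions: only the r=4.5 sphere is present, so the union is just that shape — area = 38.39 mm². So its area = 38.39 mm². Layer 37 (z = 8.88): the sphere: section is a regular 32-gon, circumradius = √(r²−h²) = √(4.5²−4.38²) = 1.032 (area = (32/2)·1.032²·sin(360°/32) = 3.33 mm²); the cylinder at (1.5, 2) is not intersected at this z (z outside [9, 25]); the r=5 cylinder at (-1.5, 13.5) gives a regular 32-gon of circumradius 5 (constant along its height) (area = (32/2)·5.000²·sin(360°/32) = 78.04 mm²); Combining (union): the 2 present regions are separate (no shared area or edge), so areas and boundary lengths simply add and each stays a separate island — area = 81.36 mm². So its area = 81.36 mm². Layer 37 is larger (81.36 vs 38.39 mm²).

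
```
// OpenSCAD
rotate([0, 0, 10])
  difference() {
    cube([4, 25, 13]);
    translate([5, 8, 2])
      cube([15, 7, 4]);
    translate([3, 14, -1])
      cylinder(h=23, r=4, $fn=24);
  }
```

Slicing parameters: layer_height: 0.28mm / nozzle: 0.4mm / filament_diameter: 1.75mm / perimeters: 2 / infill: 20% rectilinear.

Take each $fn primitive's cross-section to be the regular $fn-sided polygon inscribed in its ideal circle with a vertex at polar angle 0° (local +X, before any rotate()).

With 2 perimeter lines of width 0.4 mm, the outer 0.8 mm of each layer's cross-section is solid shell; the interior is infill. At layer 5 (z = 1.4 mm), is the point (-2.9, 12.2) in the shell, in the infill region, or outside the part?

outside

At z = 1.4 mm: the cube is present — its section is the full 4×25 rectangle; the cube at (5, 8) does not reach this height (z outside [2, 6]); the cylinder at (3, 14): section is a regular 24-gon, circumradius r=4; Taking the first minus the rest: starting from the 4×25 cube, the r=4 cylinder at (3, 14) partially overlaps it — only the 29.22 mm² overlap (of its 49.69 mm²) is removed, clipping the outline — 2 connected regions; (rotated 10° about Z; rotation is an isometry so areas/perimeters/island counts are preserved). Overall, the cross-section has 2 separate islands. Undo the 10° rotation: the query point maps to (-0.737, 12.518) in the un-rotated model frame. The nearest boundary edge runs (0.00, 0.00)→(0.00, 11.40); distance from the point to it = 1.34 mm. The point is not inside any of the regions above, so it lies outside the cross-section (1.34 mm from the nearest boundary).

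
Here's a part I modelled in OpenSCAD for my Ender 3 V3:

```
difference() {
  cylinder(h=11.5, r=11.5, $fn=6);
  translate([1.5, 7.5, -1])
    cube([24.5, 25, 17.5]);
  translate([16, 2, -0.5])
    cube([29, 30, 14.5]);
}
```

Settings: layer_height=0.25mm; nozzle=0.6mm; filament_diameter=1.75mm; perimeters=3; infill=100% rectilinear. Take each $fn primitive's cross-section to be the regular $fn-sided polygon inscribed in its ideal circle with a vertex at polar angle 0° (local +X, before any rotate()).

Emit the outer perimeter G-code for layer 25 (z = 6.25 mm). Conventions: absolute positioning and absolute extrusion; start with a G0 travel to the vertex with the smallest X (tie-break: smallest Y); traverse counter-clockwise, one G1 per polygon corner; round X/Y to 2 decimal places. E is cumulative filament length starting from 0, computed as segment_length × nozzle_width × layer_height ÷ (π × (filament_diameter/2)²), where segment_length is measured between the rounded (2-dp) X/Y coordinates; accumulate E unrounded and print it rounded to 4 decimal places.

G0 X-11.50 Y0.00 Z6.25
G1 X-5.75 Y-9.96 E0.7172
G1 X5.75 Y-9.96 E1.4344
G1 X11.50 Y0.00 E2.1516
G1 X7.17 Y7.50 E2.6917
G1 X1.50 Y7.50 E3.0453
G1 X1.50 Y9.96 E3.1987
G1 X-5.75 Y9.96 E3.6508
G1 X-11.50 Y0.00 E4.3680

At z = 6.25 mm: the cylinder: section is a regular 6-gon, circumradius r=11.5; the cube at (1.5, 7.5) is present — its section is the full 24.5×25 rectangle; the cube at (16, 2) (footprint 29×30) is included at this height; Subtracting the remaining from the first: starting from the r=11.5 cylinder, the 24.5×25 cube at (1.5, 7.5) partially overlaps it — only the 12.20 mm² overlap (of its 612.50 mm²) is removed, clipping the outline; the 29×30 cube at (16, 2) misses the remaining region (no effect) — 1 connected region. The outline is a single polygon with 8 vertices. Extrusion per mm of travel: 0.6 × 0.25 / (π × 0.875²) = 0.062363. Accumulating E over each segment gives final E = 4.3680.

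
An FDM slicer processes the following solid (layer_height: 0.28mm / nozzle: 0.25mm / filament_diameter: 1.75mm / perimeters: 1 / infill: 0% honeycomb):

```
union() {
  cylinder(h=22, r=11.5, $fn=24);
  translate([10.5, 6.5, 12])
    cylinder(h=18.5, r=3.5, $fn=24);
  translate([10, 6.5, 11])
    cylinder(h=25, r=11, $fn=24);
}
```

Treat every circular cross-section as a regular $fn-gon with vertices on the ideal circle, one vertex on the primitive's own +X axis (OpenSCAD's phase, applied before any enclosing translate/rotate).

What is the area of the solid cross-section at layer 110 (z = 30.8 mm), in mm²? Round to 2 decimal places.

375.81 mm²

At z = 30.8 mm: the cylinder is not intersected at this z (z outside [0, 22]); the cylinder at (10.5, 6.5) does not reach this height (z outside [12, 30.5]); the cylinder at (10, 6.5): section is a regular 24-gon, circumradius r=11 (area = (24/2)·11.000²·sin(360°/24) = 375.81 mm²); Taking the union: only the r=11 cylinder at (10, 6.5) is present, so the union is just that shape — area = 375.81 mm². Overall, the cross-section is a single solid region. Net area = 375.81 mm².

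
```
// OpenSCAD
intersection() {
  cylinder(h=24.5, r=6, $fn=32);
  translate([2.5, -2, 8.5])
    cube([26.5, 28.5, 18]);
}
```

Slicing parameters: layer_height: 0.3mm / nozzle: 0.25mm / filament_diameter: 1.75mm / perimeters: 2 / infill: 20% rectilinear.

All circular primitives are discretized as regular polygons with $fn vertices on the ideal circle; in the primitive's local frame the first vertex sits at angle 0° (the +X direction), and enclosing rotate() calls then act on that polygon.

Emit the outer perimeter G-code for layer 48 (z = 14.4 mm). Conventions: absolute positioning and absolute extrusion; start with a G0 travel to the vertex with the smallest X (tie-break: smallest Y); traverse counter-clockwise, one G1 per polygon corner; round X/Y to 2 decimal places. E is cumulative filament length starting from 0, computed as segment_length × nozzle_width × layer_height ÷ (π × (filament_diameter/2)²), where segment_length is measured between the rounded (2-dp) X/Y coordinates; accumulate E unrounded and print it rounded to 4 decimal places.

G0 X2.50 Y-2.00 Z14.40
G1 X5.63 Y-2.00 E0.0976
G1 X5.88 Y-1.17 E0.1246
G1 X6.00 Y0.00 E0.1613
G1 X5.88 Y1.17 E0.1980
G1 X5.54 Y2.30 E0.2348
G1 X4.99 Y3.33 E0.2712
G1 X4.24 Y4.24 E0.3079
G1 X3.33 Y4.99 E0.3447
G1 X2.50 Y5.43 E0.3740
G1 X2.50 Y-2.00 E0.6057

At z = 14.4 mm: the r=6 cylinder gives a regular 32-gon of circumradius 6 (constant along its height); the cube at (2.5, -2) is present — its section is the full 26.5×28.5 rectangle; Keeping only the common overlap: the 26.5×28.5 cube at (2.5, -2) partially overlaps the r=6 cylinder; clipping to the common part keeps 20.32 mm² — 1 connected region. The outline is a single polygon with 10 vertices. Extrusion per mm of travel: 0.25 × 0.3 / (π × 0.875²) = 0.031181. Accumulating E over each segment gives final E = 0.6057.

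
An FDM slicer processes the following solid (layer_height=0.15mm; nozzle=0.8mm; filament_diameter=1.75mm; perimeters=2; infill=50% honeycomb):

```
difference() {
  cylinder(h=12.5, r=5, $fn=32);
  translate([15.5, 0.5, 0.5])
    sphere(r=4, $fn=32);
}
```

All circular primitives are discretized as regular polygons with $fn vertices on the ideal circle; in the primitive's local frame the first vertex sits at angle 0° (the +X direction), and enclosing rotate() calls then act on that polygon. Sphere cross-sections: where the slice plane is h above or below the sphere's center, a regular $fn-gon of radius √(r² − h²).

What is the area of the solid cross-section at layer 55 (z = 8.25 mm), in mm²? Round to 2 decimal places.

78.04 mm²

At z = 8.25 mm: the r=5 cylinder contributes a regular 32-gon of circumradius 5 (area = (32/2)·5.000²·sin(360°/32) = 78.04 mm²); the sphere at (15.5, 0.5) does not reach this height (|z−center|=7.750 > r=4); Subtracting the remaining from the first: none of the subtracted shapes is present at this height, so the r=5 cylinder is unchanged — area = 78.04 mm². Overall, the cross-section is a single solid region. Net area = 78.04 mm².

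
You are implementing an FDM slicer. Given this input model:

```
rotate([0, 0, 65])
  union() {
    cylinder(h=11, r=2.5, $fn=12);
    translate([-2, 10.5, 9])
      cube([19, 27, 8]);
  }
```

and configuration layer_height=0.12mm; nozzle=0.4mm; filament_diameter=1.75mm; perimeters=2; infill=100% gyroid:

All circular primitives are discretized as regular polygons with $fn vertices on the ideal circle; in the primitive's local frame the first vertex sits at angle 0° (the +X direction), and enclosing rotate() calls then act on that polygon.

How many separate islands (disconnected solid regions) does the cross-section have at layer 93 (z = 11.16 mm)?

1

At z = 11.16 mm: the cylinder is absent (z outside [0, 11]); the 19×27 cube at (-2, 10.5) contributes its full rectangle; Taking the union: only the 19×27 cube at (-2, 10.5) is present, so the union is just that shape — 1 connected region; (whole slice rotated 65° about Z — lengths, areas and connectivity unchanged). Overall, the cross-section is a single solid region. Island count = 1.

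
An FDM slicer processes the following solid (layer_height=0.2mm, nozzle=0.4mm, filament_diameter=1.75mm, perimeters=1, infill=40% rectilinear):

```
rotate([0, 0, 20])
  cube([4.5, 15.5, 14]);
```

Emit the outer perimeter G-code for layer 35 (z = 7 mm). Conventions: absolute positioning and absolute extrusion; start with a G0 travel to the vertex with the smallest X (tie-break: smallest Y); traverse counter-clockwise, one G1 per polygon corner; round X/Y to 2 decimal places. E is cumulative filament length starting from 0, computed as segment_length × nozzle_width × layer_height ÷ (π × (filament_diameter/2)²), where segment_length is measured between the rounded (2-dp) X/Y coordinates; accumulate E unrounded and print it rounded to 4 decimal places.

G0 X-5.30 Y14.57 Z7.00
G1 X0.00 Y0.00 E0.5157
G1 X4.23 Y1.54 E0.6654
G1 X-1.07 Y16.10 E1.1807
G1 X-5.30 Y14.57 E1.3304

At z = 7 mm: the 4.5×15.5 cube contributes its full rectangle; (whole slice rotated 20° about Z — lengths, areas and connectivity unchanged). The outline is a single polygon with 4 vertices. Extrusion per mm of travel: 0.4 × 0.2 / (π × 0.875²) = 0.033260. Accumulating E over each segment gives final E = 1.3304.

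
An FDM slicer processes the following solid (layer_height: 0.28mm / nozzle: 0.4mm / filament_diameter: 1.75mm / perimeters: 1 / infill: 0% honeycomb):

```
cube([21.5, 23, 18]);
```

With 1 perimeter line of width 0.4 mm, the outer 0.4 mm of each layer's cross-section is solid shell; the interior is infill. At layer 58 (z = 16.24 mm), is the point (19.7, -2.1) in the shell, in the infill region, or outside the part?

At z = 16.24 mm: the cube (footprint 21.5×23) is included at this height. Overall, the cross-section is a single solid region. The nearest boundary edge runs (0.00, 0.00)→(21.50, 0.00); distance from the point to it = 2.10 mm. The point is not inside any of the regions above, so it lies outside the cross-section (2.10 mm from the nearest boundary).

outside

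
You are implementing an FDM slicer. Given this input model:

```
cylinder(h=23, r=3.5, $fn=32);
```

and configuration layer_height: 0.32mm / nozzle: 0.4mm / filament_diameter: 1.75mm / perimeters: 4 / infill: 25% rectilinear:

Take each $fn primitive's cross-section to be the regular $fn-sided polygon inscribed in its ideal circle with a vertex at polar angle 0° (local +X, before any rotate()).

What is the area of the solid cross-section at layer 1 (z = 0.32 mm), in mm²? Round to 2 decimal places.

38.24 mm²

At z = 0.32 mm: the r=3.5 cylinder contributes a regular 32-gon of circumradius 3.5 (area = (32/2)·3.500²·sin(360°/32) = 38.24 mm²). Overall, the cross-section is a single solid region. Net area = 38.24 mm².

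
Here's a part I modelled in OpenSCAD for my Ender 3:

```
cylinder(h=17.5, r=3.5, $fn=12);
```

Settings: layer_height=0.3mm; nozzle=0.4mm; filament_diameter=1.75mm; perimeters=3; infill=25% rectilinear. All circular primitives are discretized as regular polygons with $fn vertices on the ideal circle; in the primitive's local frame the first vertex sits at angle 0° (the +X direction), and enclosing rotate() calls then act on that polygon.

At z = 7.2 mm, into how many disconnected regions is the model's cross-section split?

At z = 7.2 mm: the r=3.5 cylinder gives a regular 12-gon of circumradius 3.5 (constant along its height). The result has 1 disconnected region.

1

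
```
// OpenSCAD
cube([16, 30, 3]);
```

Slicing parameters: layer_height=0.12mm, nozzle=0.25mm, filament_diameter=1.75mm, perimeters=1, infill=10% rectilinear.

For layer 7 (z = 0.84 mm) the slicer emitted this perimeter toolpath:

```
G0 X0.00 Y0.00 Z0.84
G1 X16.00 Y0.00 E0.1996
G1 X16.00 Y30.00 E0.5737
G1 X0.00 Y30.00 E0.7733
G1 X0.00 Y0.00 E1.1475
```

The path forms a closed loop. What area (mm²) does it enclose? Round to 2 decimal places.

Apply the shoelace formula to the sequence of (X, Y) vertices; enclosed area = 480.00 mm².

480.00 mm²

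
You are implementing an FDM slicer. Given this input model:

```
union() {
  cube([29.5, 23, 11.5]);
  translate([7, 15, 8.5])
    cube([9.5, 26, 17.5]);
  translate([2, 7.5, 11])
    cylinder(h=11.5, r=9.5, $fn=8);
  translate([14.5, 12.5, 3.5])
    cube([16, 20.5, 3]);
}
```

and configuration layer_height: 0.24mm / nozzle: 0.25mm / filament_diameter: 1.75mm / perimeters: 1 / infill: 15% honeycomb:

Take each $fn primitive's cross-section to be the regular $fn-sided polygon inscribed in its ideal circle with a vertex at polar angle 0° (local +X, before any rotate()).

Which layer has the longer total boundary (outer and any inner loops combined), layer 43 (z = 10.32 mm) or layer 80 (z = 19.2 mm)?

Layer 43 (z = 10.32): the 29.5×23 cube contributes its full rectangle (perimeter 105.00 mm); the 9.5×26 cube at (7, 15) contributes its full rectangle (perimeter 71.00 mm); the cylinder at (2, 7.5) is absent (z outside [11, 22.5]); the cube at (14.5, 12.5) is not intersected at this z (z outside [3.5, 6.5]); Merging all regions: the regions partially overlap (shared area 76.00 mm²), so the edge portions inside another operand are dropped and the merged outline is re-measured after clipping — boundary = 141.00 mm. So its perimeter = 141.00 mm. Layer 80 (z = 19.2): the cube is absent (z outside [0, 11.5]); the 9.5×26 cube at (7, 15) contributes its full rectangle (perimeter 71.00 mm); the r=9.5 cylinder at (2, 7.5) contributes a regular 8-gon of circumradius 9.5 (perimeter = 2·8·9.500·sin(180°/8) = 58.17 mm); the cube at (14.5, 12.5) is not intersected at this z (z outside [3.5, 6.5]); Combining (union): the 2 present regions are separate (no shared area or edge), so areas and boundary lengths simply add and each stays a separate island — boundary = 129.17 mm. So its perimeter = 129.17 mm. Layer 43 is larger (141.00 vs 129.17 mm).

layer 43 (z = 10.32 mm)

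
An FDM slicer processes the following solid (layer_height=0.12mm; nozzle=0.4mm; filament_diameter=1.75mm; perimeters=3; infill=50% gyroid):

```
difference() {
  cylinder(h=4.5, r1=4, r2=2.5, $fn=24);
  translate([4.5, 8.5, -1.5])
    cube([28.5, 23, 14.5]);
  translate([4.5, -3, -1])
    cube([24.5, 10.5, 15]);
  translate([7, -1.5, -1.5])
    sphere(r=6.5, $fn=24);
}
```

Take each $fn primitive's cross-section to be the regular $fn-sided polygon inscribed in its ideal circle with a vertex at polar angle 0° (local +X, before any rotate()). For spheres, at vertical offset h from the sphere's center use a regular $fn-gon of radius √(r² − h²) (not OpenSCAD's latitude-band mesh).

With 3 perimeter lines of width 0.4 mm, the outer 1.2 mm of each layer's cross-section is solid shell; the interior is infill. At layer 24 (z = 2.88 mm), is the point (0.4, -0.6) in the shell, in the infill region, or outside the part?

At z = 2.88 mm: the cone: at t=0.640 of its height the radius interpolates to r₁+(r₂−r₁)t = 3.040, giving a regular 24-gon of that circumradius; the 28.5×23 cube at (4.5, 8.5) contributes its full rectangle; the cube at (4.5, -3) (footprint 24.5×10.5) is included at this height; the sphere at (7, -1.5): section is a regular 24-gon, circumradius = √(r²−h²) = √(6.5²−4.38²) = 4.803; Subtracting the remaining from the first: starting from the cone, the 28.5×23 cube at (4.5, 8.5) misses the remaining region (no effect); the 24.5×10.5 cube at (4.5, -3) misses the remaining region (no effect); the r=6.5 sphere at (7, -1.5) partially overlaps it — only the 1.29 mm² overlap (of its 71.64 mm²) is removed, clipping the outline — 1 connected region. Overall, the cross-section is a single solid region. The nearest boundary edge runs (2.36, -0.26)→(2.20, -1.50); distance from the point to it = 1.90 mm. The point is inside the cross-section and 1.90 mm from the nearest boundary — more than the 1.2 mm shell width (3 × 0.4), so it's in the infill interior.

infill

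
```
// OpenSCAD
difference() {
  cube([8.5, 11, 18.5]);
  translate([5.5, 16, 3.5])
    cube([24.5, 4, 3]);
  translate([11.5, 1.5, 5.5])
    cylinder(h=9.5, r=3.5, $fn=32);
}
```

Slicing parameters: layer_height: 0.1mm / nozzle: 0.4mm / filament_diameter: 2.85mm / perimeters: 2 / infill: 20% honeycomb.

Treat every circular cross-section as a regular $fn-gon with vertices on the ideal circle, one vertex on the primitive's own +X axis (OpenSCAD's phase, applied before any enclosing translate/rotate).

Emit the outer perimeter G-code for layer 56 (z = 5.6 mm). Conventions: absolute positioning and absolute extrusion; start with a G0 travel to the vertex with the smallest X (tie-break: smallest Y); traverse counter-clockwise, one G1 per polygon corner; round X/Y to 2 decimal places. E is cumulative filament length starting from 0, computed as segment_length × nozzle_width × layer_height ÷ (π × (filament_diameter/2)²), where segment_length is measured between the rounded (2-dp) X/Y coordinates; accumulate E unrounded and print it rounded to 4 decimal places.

G0 X0.00 Y0.00 Z5.60
G1 X8.35 Y0.00 E0.0524
G1 X8.27 Y0.16 E0.0535
G1 X8.07 Y0.82 E0.0578
G1 X8.00 Y1.50 E0.0621
G1 X8.07 Y2.18 E0.0664
G1 X8.27 Y2.84 E0.0707
G1 X8.50 Y3.28 E0.0738
G1 X8.50 Y11.00 E0.1222
G1 X0.00 Y11.00 E0.1755
G1 X0.00 Y0.00 E0.2445

At z = 5.6 mm: the cube (footprint 8.5×11) is included at this height; the 24.5×4 cube at (5.5, 16) contributes its full rectangle; the cylinder at (11.5, 1.5): section is a regular 32-gon, circumradius r=3.5; Taking the first minus the rest: starting from the 8.5×11 cube, the 24.5×4 cube at (5.5, 16) misses the remaining region (no effect); the r=3.5 cylinder at (11.5, 1.5) partially overlaps it — only the 1.16 mm² overlap (of its 38.24 mm²) is removed, clipping the outline — 1 connected region. The outline is a single polygon with 10 vertices. Extrusion per mm of travel: 0.4 × 0.1 / (π × 1.425²) = 0.006270. Accumulating E over each segment gives final E = 0.2445.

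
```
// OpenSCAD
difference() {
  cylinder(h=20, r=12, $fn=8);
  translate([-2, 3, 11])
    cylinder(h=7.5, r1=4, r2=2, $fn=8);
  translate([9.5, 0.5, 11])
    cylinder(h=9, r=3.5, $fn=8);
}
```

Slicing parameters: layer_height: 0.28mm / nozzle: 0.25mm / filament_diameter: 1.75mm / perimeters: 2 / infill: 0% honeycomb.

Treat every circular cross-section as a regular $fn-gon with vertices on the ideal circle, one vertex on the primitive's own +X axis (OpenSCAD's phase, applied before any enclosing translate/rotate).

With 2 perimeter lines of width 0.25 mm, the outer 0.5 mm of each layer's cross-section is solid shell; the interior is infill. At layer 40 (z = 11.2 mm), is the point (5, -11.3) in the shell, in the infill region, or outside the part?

At z = 11.2 mm: the r=12 cylinder gives a regular 8-gon of circumradius 12 (constant along its height); the cone at (-2, 3) contributes a regular 8-gon of circumradius 3.947 (interpolated between r1=4 and r2=2 at t=0.027); the cylinder at (9.5, 0.5): section is a regular 8-gon, circumradius r=3.5; Taking the first minus the rest: starting from the r=12 cylinder, the cone at (-2, 3) lies wholly inside it (removes its full 44.06 mm² and its 24.17 mm outline becomes a hole wall); the r=3.5 cylinder at (9.5, 0.5) partially overlaps it — only the 29.07 mm² overlap (of its 34.65 mm²) is removed, clipping the outline — 1 connected region with 1 hole. Overall, the cross-section is one region with 1 hole. The nearest boundary edge runs (8.49, -8.49)→(-0.00, -12.00); distance from the point to it = 1.27 mm. The point is not inside any of the regions above, so it lies outside the cross-section (1.27 mm from the nearest boundary).

outside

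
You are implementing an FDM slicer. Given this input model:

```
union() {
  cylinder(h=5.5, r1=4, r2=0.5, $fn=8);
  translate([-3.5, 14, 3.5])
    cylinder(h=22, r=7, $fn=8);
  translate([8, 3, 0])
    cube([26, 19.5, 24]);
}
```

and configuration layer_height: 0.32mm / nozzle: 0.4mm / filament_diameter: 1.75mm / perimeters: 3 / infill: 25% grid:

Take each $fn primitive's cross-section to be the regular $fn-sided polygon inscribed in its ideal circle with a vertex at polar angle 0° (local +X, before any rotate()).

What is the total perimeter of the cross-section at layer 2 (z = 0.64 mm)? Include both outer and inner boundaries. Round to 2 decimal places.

At z = 0.64 mm: the cone: at t=0.116 of its height the radius interpolates to r₁+(r₂−r₁)t = 3.593, giving a regular 8-gon of that circumradius (perimeter = 2·8·3.593·sin(180°/8) = 22.00 mm); the cylinder at (-3.5, 14) is absent (z outside [3.5, 25.5]); the 26×19.5 cube at (8, 3) contributes its full rectangle (perimeter 91.00 mm); Taking the union: the 2 present regions are separate (no shared area or edge), so areas and boundary lengths simply add and each stays a separate island — boundary = 113.00 mm. Overall, the cross-section has 2 separate islands. Total boundary length (outer) = 113.00 mm.

113.00 mm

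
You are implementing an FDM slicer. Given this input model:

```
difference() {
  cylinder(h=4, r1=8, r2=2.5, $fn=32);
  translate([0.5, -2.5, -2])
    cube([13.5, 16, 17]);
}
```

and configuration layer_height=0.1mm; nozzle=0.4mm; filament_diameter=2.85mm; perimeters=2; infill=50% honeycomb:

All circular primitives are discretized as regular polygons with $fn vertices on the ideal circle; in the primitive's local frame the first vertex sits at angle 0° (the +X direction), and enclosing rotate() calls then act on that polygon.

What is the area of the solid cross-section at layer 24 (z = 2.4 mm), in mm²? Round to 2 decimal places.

At z = 2.4 mm: the cone (r1=8→r2=2.5) has section circumradius 4.700 here — a regular 32-gon (area = (32/2)·4.700²·sin(360°/32) = 68.95 mm²); the cube at (0.5, -2.5) is present — its section is the full 13.5×16 rectangle (area 216.00 mm²); Subtracting the remaining from the first: starting from the cone (68.95 mm²), the 13.5×16 cube at (0.5, -2.5) partially overlaps it — only the 24.78 mm² overlap (of its 216.00 mm²) is removed, clipping the outline — area = 44.17 mm². Overall, the cross-section is a single solid region. Net area = 44.17 mm².

44.17 mm²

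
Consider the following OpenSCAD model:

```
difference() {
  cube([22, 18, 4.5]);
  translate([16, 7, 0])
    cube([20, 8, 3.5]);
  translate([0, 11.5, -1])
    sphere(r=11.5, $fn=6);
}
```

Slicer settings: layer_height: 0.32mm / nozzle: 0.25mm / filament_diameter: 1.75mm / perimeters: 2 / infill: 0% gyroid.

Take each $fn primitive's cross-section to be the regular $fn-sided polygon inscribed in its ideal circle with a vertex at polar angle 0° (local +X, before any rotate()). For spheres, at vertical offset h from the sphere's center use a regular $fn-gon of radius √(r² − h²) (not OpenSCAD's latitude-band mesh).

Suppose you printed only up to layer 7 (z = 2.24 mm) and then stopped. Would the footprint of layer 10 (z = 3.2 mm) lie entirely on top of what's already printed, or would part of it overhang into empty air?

part overhangs

Compare the two slices. At z = 2.24: the cube is present — its section is the full 22×18 rectangle (area 396.00 mm²); the cube at (16, 7) is present — its section is the full 20×8 rectangle (area 160.00 mm²); the r=11.5 sphere at (0, 11.5) slices to a regular 6-gon of circumradius 11.034 (√(r²−h²) with h=3.24 from center) (area = (6/2)·11.034²·sin(360°/6) = 316.32 mm²); Taking the first minus the rest: starting from the 22×18 cube (396.00 mm²), the 20×8 cube at (16, 7) partially overlaps it — only the 48.00 mm² overlap (of its 160.00 mm²) is removed, clipping the outline; the r=11.5 sphere at (0, 11.5) partially overlaps it — only the 138.61 mm² overlap (of its 316.32 mm²) is removed, clipping the outline — area = 209.39 mm². At z = 3.2: the cube is present — its section is the full 22×18 rectangle (area 396.00 mm²); the cube at (16, 7) (footprint 20×8) is included at this height (area 160.00 mm²); the r=11.5 sphere at (0, 11.5) contributes a regular 6-gon of circumradius √(11.5²−4.2²) = 10.706 (area = (6/2)·10.706²·sin(360°/6) = 297.77 mm²); Subtracting the remaining from the first: starting from the 22×18 cube (396.00 mm²), the 20×8 cube at (16, 7) partially overlaps it — only the 48.00 mm² overlap (of its 160.00 mm²) is removed, clipping the outline; the r=11.5 sphere at (0, 11.5) partially overlaps it — only the 131.83 mm² overlap (of its 297.77 mm²) is removed, clipping the outline — area = 216.17 mm². Checking containment: at z = 3.2 the cross-section extends beyond the z = 2.24 cross-section by about 6.77 mm².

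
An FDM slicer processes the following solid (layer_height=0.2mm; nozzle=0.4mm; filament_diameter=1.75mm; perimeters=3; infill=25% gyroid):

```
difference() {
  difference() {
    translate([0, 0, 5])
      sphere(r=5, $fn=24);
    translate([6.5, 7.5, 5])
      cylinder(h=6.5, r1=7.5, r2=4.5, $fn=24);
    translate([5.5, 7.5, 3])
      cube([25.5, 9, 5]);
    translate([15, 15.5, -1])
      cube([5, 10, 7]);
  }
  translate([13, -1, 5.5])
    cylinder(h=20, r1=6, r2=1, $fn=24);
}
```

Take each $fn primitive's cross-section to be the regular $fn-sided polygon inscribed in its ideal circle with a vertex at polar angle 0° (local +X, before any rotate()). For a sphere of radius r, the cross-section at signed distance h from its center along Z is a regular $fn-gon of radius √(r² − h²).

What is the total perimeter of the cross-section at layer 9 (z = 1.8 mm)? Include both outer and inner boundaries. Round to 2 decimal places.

At z = 1.8 mm: the r=5 sphere slices to a regular 24-gon of circumradius 3.842 (√(r²−h²) with h=3.2 from center) (perimeter = 2·24·3.842·sin(180°/24) = 24.07 mm); the cone at (6.5, 7.5) is absent (z outside [5, 11.5]); the cube at (5.5, 7.5) does not reach this height (z outside [3, 8]); the 5×10 cube at (15, 15.5) contributes its full rectangle (perimeter 30.00 mm); Taking the first minus the rest: starting from the r=5 sphere, the 5×10 cube at (15, 15.5) misses the remaining region (no effect) — boundary = 24.07 mm; the cone at (13, -1) does not reach this height (z outside [5.5, 25.5]); Taking the first minus the rest: none of the subtracted shapes is present at this height, so the result so far is unchanged — boundary = 24.07 mm. Overall, the cross-section is a single solid region. Total boundary length (outer) = 24.07 mm.

24.07 mm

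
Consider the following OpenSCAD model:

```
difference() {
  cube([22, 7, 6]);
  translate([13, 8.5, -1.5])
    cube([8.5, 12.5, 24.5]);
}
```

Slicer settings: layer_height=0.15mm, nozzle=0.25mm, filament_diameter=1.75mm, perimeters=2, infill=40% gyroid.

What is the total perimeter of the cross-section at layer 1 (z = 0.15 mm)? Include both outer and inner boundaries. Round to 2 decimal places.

58.00 mm

At z = 0.15 mm: the cube (footprint 22×7) is included at this height (perimeter 58.00 mm); the cube at (13, 8.5) is present — its section is the full 8.5×12.5 rectangle (perimeter 42.00 mm); After the difference (first − rest): starting from the 22×7 cube, the 8.5×12.5 cube at (13, 8.5) misses the remaining region (no effect) — boundary = 58.00 mm. Overall, the cross-section is a single solid region. Total boundary length (outer) = 58.00 mm.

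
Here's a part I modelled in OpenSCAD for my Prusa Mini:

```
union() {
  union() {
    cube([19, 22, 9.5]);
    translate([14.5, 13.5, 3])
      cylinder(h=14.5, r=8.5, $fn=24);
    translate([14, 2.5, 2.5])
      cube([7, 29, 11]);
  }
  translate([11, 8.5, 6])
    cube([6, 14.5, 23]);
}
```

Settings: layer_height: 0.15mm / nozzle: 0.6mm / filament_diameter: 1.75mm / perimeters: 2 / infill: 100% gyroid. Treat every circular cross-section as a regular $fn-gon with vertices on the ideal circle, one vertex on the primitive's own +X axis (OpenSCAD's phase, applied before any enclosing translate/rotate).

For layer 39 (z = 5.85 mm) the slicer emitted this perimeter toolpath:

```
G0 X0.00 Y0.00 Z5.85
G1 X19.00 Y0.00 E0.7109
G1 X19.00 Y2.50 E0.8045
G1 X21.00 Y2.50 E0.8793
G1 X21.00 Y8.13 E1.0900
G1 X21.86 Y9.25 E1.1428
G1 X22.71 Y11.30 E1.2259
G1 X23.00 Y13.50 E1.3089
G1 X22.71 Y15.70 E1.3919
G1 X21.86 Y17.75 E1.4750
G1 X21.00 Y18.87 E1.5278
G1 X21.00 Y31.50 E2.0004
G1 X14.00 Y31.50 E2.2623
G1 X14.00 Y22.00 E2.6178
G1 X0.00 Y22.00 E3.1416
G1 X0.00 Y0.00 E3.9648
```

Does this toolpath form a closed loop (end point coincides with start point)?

Start point (G0): (0.00, 0.00). End point (last G1): the path returns to the start — closed.

yes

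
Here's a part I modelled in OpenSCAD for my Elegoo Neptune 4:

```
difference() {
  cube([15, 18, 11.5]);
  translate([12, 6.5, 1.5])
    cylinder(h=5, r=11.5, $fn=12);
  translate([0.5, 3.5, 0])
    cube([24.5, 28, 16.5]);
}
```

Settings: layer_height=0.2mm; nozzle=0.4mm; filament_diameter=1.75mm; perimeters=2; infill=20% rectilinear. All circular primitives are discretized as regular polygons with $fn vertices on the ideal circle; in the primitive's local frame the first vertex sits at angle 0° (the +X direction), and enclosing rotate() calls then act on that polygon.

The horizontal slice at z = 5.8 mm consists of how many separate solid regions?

1

At z = 5.8 mm: the 15×18 cube contributes its full rectangle; the cylinder at (12, 6.5): section is a regular 12-gon, circumradius r=11.5; the cube at (0.5, 3.5) is present — its section is the full 24.5×28 rectangle; Taking the first minus the rest: starting from the 15×18 cube, the r=11.5 cylinder at (12, 6.5) partially overlaps it — only the 220.87 mm² overlap (of its 396.75 mm²) is removed, clipping the outline; the 24.5×28 cube at (0.5, 3.5) partially overlaps it — only the 35.47 mm² overlap (of its 686.00 mm²) is removed, clipping the outline — 1 connected region. The result has 1 disconnected region.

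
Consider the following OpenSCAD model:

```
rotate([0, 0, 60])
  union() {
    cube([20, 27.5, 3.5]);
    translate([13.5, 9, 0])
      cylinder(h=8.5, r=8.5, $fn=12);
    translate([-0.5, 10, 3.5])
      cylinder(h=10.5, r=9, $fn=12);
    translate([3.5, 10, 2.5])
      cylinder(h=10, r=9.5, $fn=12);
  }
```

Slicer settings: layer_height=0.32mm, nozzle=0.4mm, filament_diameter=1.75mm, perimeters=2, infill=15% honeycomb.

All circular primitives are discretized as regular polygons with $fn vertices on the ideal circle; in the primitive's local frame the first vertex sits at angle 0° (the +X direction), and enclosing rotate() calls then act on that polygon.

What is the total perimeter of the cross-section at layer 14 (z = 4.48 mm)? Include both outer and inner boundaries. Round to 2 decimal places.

84.36 mm

At z = 4.48 mm: the cube is not intersected at this z (z outside [0, 3.5]); the cylinder at (13.5, 9): section is a regular 12-gon, circumradius r=8.5 (perimeter = 2·12·8.500·sin(180°/12) = 52.80 mm); the cylinder at (-0.5, 10): section is a regular 12-gon, circumradius r=9 (perimeter = 2·12·9.000·sin(180°/12) = 55.90 mm); the cylinder at (3.5, 10): section is a regular 12-gon, circumradius r=9.5 (perimeter = 2·12·9.500·sin(180°/12) = 59.01 mm); Taking the union: the regions partially overlap (shared area 260.62 mm²), so the edge portions inside another operand are dropped and the merged outline is re-measured after clipping — boundary = 84.36 mm; (rotated 60° about Z; rotation is an isometry so areas/perimeters/island counts are preserved). Overall, the cross-section is a single solid region. Total boundary length (outer) = 84.36 mm.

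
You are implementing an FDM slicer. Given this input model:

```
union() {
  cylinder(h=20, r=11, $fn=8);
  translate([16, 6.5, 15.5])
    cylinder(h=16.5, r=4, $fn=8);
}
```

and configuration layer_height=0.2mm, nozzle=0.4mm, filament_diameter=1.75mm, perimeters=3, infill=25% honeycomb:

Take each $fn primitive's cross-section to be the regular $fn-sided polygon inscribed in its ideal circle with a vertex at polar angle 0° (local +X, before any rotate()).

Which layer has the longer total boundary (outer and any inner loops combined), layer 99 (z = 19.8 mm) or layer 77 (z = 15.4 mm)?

Layer 99 (z = 19.8): the cylinder: section is a regular 8-gon, circumradius r=11 (perimeter = 2·8·11.000·sin(180°/8) = 67.35 mm); the r=4 cylinder at (16, 6.5) contributes a regular 8-gon of circumradius 4 (perimeter = 2·8·4.000·sin(180°/8) = 24.49 mm); Merging all regions: the 2 present regions are separate (no shared area or edge), so areas and boundary lengths simply add and each stays a separate island — boundary = 91.84 mm. So its perimeter = 91.84 mm. Layer 77 (z = 15.4): the cylinder: section is a regular 8-gon, circumradius r=11 (perimeter = 2·8·11.000·sin(180°/8) = 67.35 mm); the cylinder at (16, 6.5) does not reach this height (z outside [15.5, 32]); Merging all regions: only the r=11 cylinder is present, so the union is just that shape — boundary = 67.35 mm. So its perimeter = 67.35 mm. Layer 99 is larger (91.84 vs 67.35 mm).

layer 99 (z = 19.8 mm)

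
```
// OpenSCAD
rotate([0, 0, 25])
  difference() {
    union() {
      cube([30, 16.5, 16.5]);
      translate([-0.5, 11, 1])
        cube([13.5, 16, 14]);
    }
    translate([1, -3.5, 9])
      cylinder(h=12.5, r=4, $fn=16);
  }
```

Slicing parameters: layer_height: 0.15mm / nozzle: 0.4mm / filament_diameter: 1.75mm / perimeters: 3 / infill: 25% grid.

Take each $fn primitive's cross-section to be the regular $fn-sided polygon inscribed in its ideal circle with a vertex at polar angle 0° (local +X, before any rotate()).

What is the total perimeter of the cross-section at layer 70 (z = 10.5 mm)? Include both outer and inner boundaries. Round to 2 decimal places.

114.81 mm

At z = 10.5 mm: the 30×16.5 cube contributes its full rectangle (perimeter 93.00 mm); the cube at (-0.5, 11) (footprint 13.5×16) is included at this height (perimeter 59.00 mm); Combining (union): the regions partially overlap (shared area 71.50 mm²), so the edge portions inside another operand are dropped and the merged outline is re-measured after clipping — boundary = 115.00 mm; the cylinder at (1, -3.5): section is a regular 16-gon, circumradius r=4 (perimeter = 2·16·4.000·sin(180°/16) = 24.97 mm); Subtracting the remaining from the first: starting from that combined region, the r=4 cylinder at (1, -3.5) partially overlaps it — only the 0.96 mm² overlap (of its 48.98 mm²) is removed, clipping the outline — boundary = 114.81 mm; (rotated 25° about Z; rotation is an isometry so areas/perimeters/island counts are preserved). Overall, the cross-section is a single solid region. Total boundary length (outer) = 114.81 mm.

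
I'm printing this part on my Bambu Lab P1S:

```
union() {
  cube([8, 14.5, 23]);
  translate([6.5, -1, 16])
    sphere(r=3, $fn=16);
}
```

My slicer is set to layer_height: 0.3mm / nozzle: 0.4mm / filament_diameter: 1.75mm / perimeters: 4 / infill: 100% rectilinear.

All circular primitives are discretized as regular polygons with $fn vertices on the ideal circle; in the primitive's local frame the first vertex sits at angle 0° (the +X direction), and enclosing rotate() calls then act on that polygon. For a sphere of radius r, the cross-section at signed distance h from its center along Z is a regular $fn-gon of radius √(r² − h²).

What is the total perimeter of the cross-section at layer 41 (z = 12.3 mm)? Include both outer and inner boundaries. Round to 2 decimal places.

45.00 mm

At z = 12.3 mm: the cube (footprint 8×14.5) is included at this height (perimeter 45.00 mm); the sphere at (6.5, -1) is not intersected at this z (|z−center|=3.700 > r=3); Merging all regions: only the 8×14.5 cube is present, so the union is just that shape — boundary = 45.00 mm. Overall, the cross-section is a single solid region. Total boundary length (outer) = 45.00 mm.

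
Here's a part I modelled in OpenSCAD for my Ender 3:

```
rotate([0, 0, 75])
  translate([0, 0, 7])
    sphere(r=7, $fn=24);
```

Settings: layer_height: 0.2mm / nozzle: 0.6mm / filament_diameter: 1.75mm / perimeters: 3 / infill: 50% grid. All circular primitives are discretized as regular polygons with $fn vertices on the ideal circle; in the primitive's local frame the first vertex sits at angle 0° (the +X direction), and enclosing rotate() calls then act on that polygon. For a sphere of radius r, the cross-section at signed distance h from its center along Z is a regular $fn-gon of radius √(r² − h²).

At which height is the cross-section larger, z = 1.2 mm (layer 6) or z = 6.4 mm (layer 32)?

Layer 6 (z = 1.2): the sphere: section is a regular 24-gon, circumradius = √(r²−h²) = √(7²−5.8²) = 3.919 (area = (24/2)·3.919²·sin(360°/24) = 47.71 mm²); (whole slice rotated 75° about Z — lengths, areas and connectivity unchanged). So its area = 47.71 mm². Layer 32 (z = 6.4): the r=7 sphere slices to a regular 24-gon of circumradius 6.974 (√(r²−h²) with h=0.6 from center) (area = (24/2)·6.974²·sin(360°/24) = 151.07 mm²); (rotated 75° about Z; rotation is an isometry so areas/perimeters/island counts are preserved). So its area = 151.07 mm². Layer 32 is larger (151.07 vs 47.71 mm²).

layer 32 (z = 6.4 mm)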